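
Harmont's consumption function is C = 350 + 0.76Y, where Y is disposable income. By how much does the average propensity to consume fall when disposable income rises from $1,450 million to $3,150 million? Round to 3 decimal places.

ΔAPC = 0.130

At Y = 1450: C = 350 + 0.76(1450) = 1452, APC = 1452/1450 = 1.0014
At Y = 3150: C = 2744, APC = 2744/3150 = 0.8711
Fall in APC = 1.0014 − 0.8711 = 0.1303 ≈ 0.130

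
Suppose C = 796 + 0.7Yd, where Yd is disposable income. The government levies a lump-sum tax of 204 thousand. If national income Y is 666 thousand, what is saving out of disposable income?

S = -657.4

Yd = Y − T = 666 − 204 = 462
C = 796 + 0.7(462) = 796 + 323.4 = 1119.4
S = Yd − C = 462 − 1119.4 = -657.4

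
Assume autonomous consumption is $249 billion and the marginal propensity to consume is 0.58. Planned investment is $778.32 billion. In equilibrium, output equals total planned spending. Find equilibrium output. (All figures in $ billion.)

Y = 2446

Y = C + I = 249 + 0.58Y + 778.32
Y − 0.58Y = 1027.32
0.42Y = 1027.32, so Y = 1027.32/0.42 = 2446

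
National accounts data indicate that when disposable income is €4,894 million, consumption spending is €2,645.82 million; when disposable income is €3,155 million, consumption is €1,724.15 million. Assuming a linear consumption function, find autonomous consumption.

MPC = ΔC/ΔY = (2645.82 − 1724.15)/(4894 − 3155) = 921.67/1739 = 0.53
a = C − MPC·Y = 1724.15 − 0.53(3155) = 1724.15 − 1672.15 = 52

a = 52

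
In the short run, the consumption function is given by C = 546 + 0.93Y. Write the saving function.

S = Y − C = Y − (546 + 0.93Y) = -546 + (1 − 0.93)Y

S = -546 + 0.07Y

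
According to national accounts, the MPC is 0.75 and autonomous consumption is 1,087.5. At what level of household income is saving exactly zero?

At break-even, C = Y: 1087.5 + 0.75Y = Y
0.25Y = 1087.5, so Y = 1087.5/0.25 = 4350

Y = 4350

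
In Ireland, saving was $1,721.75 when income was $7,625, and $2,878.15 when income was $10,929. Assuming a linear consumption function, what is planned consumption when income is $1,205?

MPS = ΔS/ΔY = (2878.15 − 1721.75)/(10929 − 7625) = 1156.4/3304 = 0.35
MPC = 1 − MPS = 0.65
Autonomous saving = 1721.75 − 0.35(7625) = -947, so a = 947
C = 947 + 0.65(1205) = 947 + 783.25 = 1730.25

C = 1730.25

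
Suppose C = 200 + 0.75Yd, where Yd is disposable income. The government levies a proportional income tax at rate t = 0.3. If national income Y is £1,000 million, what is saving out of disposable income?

Yd = (1 − 0.3)(1000) = 0.7(1000) = 700
C = 200 + 0.75(700) = 200 + 525 = 725
S = Yd − C = 700 − 725 = -25

S = -25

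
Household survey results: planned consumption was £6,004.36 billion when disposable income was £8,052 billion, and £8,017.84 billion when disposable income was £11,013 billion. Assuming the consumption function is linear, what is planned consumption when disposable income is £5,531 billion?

MPC = (8017.84 − 6004.36)/(11013 − 8052) = 2013.48/2961 = 0.68
a = 6004.36 − 0.68(8052) = 6004.36 − 5475.36 = 529
C = 529 + 0.68(5531) = 529 + 3761.08 = 4290.08

C = 4290.08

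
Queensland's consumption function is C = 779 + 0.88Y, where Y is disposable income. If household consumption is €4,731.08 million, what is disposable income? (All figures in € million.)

Y = 4491

779 + 0.88Y = 4731.08
0.88Y = 3952.08, so Y = 3952.08/0.88 = 4491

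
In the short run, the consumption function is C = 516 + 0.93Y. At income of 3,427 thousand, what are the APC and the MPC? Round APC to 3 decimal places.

APC = 1.081; MPC = 0.93

MPC = 0.93 (the slope of the consumption function)
C = 516 + 0.93(3427) = 3703.11, so APC = 3703.11/3427 = 1.081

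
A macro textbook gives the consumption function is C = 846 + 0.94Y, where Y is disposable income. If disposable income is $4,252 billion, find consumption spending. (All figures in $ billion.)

C = 4842.88

C = 846 + 0.94(4252) = 846 + 3996.88 = 4842.88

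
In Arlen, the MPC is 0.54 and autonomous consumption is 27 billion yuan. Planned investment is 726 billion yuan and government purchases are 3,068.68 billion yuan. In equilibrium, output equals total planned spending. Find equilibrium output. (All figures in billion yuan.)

Y = C + I + G = 27 + 0.54Y + 726 + 3068.68
Y − 0.54Y = 3821.68
0.46Y = 3821.68, so Y = 3821.68/0.46 = 8308

Y = 8308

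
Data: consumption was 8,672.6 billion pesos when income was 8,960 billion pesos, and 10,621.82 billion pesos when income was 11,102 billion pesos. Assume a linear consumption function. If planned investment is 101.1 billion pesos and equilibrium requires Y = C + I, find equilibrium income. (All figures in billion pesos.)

MPC = (10621.82 − 8672.6)/(11102 − 8960) = 1949.22/2142 = 0.91
a = 8672.6 − 0.91(8960) = 519
Equilibrium: Y = 519 + 0.91Y + 101.1
0.09Y = 620.1, so Y = 620.1/0.09 = 6890

Y = 6890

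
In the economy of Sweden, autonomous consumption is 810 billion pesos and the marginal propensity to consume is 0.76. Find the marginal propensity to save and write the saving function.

MPS = 0.24; S = -810 + 0.24Y

MPS = 1 − MPC = 1 − 0.76 = 0.24
S = Y − C = -810 + 0.24Y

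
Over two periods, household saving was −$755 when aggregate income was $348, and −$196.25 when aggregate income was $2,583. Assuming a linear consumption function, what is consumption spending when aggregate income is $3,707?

MPS = ΔS/ΔY = (-196.25 − (-755))/(2583 − 348) = 558.75/2235 = 0.25
MPC = 1 − MPS = 0.75
Autonomous saving = -755 − 0.25(348) = -842, so a = 842
C = 842 + 0.75(3707) = 842 + 2780.25 = 3622.25

C = 3622.25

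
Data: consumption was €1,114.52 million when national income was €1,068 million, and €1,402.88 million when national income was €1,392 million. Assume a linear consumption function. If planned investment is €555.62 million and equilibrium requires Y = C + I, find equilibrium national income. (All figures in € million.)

MPC = (1402.88 − 1114.52)/(1392 − 1068) = 288.36/324 = 0.89
a = 1114.52 − 0.89(1068) = 164
Equilibrium: Y = 164 + 0.89Y + 555.62
0.11Y = 719.62, so Y = 719.62/0.11 = 6542

Y = 6542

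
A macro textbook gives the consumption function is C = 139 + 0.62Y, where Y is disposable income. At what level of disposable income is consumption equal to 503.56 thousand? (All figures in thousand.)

Y = 588

139 + 0.62Y = 503.56
0.62Y = 364.56, so Y = 364.56/0.62 = 588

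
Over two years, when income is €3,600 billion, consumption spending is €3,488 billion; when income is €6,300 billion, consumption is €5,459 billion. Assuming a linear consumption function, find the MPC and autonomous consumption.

MPC = 0.73; a = 860

MPC = ΔC/ΔY = (5459 − 3488)/(6300 − 3600) = 1971/2700 = 0.73
a = C − MPC·Y = 3488 − 0.73(3600) = 3488 − 2628 = 860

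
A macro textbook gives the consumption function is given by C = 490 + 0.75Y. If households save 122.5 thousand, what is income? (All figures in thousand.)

S = Y − C = -490 + 0.25Y
-490 + 0.25Y = 122.5, so 0.25Y = 612.5 and Y = 2450

Y = 2450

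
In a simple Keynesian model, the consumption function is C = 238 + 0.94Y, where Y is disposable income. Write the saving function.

S = -238 + 0.06Y

S = Y − C = Y − (238 + 0.94Y) = -238 + (1 − 0.94)Y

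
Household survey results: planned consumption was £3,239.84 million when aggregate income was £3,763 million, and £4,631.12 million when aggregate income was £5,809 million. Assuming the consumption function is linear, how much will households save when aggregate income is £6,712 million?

S = 1466.84

MPC = (4631.12 − 3239.84)/(5809 − 3763) = 1391.28/2046 = 0.68
a = 3239.84 − 0.68(3763) = 3239.84 − 2558.84 = 681
C = 681 + 0.68(6712) = 5245.16
S = 6712 − 5245.16 = 1466.84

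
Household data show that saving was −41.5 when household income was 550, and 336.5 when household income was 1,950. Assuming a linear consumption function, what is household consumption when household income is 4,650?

MPS = ΔS/ΔY = (336.5 − (-41.5))/(1950 − 550) = 378/1400 = 0.27
MPC = 1 − MPS = 0.73
Autonomous saving = -41.5 − 0.27(550) = -190, so a = 190
C = 190 + 0.73(4650) = 190 + 3394.5 = 3584.5

C = 3584.5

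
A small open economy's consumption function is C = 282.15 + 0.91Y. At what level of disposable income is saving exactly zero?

At break-even, C = Y: 282.15 + 0.91Y = Y
0.09Y = 282.15, so Y = 282.15/0.09 = 3135

Y = 3135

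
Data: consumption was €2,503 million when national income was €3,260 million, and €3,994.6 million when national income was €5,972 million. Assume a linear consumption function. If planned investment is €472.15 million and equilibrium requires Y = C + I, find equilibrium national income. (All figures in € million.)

Y = 2627

MPC = (3994.6 − 2503)/(5972 − 3260) = 1491.6/2712 = 0.55
a = 2503 − 0.55(3260) = 710
Equilibrium: Y = 710 + 0.55Y + 472.15
0.45Y = 1182.15, so Y = 1182.15/0.45 = 2627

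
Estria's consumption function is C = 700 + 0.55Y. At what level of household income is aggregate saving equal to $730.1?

S = Y − C = -700 + 0.45Y
-700 + 0.45Y = 730.1, so 0.45Y = 1430.1 and Y = 3178

Y = 3178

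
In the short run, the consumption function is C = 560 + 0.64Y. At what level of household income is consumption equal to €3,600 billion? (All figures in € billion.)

Y = 4750

560 + 0.64Y = 3600
0.64Y = 3040, so Y = 3040/0.64 = 4750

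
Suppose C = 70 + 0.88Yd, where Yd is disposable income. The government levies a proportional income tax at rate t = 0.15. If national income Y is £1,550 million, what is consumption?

Yd = (1 − 0.15)(1550) = 0.85(1550) = 1317.5
C = 70 + 0.88(1317.5) = 70 + 1159.4 = 1229.4

C = 1229.4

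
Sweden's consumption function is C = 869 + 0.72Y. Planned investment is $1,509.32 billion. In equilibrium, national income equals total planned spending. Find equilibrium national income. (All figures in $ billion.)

Y = C + I = 869 + 0.72Y + 1509.32
Y − 0.72Y = 2378.32
0.28Y = 2378.32, so Y = 2378.32/0.28 = 8494

Y = 8494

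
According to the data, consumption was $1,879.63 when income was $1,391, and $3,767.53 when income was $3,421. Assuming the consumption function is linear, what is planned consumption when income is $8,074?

C = 8094.82

MPC = (3767.53 − 1879.63)/(3421 − 1391) = 1887.9/2030 = 0.93
a = 1879.63 − 0.93(1391) = 1879.63 − 1293.63 = 586
C = 586 + 0.93(8074) = 586 + 7508.82 = 8094.82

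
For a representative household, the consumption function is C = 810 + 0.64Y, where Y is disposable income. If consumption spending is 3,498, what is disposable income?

810 + 0.64Y = 3498
0.64Y = 2688, so Y = 2688/0.64 = 4200

Y = 4200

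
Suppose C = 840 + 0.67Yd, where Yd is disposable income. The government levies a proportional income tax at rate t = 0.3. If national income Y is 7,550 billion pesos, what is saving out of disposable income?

S = 904.05

Yd = (1 − 0.3)(7550) = 0.7(7550) = 5285
C = 840 + 0.67(5285) = 840 + 3540.95 = 4380.95
S = Yd − C = 5285 − 4380.95 = 904.05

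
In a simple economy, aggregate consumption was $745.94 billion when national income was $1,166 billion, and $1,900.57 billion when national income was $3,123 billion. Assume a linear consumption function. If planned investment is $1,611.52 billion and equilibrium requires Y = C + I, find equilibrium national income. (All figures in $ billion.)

Y = 4072

MPC = (1900.57 − 745.94)/(3123 − 1166) = 1154.63/1957 = 0.59
a = 745.94 − 0.59(1166) = 58
Equilibrium: Y = 58 + 0.59Y + 1611.52
0.41Y = 1669.52, so Y = 1669.52/0.41 = 4072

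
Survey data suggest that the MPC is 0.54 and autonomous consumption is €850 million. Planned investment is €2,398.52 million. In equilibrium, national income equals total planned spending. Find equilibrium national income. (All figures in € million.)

Y = 7062

Y = C + I = 850 + 0.54Y + 2398.52
Y − 0.54Y = 3248.52
0.46Y = 3248.52, so Y = 3248.52/0.46 = 7062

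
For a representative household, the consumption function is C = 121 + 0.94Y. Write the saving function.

S = -121 + 0.06Y

S = Y − C = Y − (121 + 0.94Y) = -121 + (1 − 0.94)Y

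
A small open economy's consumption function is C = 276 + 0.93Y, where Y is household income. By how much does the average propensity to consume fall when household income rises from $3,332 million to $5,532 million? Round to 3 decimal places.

ΔAPC = 0.033

At Y = 3332: C = 276 + 0.93(3332) = 3374.76, APC = 3374.76/3332 = 1.0128
At Y = 5532: C = 5420.76, APC = 5420.76/5532 = 0.9799
Fall in APC = 1.0128 − 0.9799 = 0.0329 ≈ 0.033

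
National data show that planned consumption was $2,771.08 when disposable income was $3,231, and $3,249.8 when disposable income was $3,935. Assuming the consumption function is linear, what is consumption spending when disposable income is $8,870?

C = 6605.6

MPC = (3249.8 − 2771.08)/(3935 − 3231) = 478.72/704 = 0.68
a = 2771.08 − 0.68(3231) = 2771.08 − 2197.08 = 574
C = 574 + 0.68(8870) = 574 + 6031.6 = 6605.6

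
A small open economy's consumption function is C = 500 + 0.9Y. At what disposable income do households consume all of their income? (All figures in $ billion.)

Y = 5000

At break-even, C = Y: 500 + 0.9Y = Y
0.1Y = 500, so Y = 500/0.1 = 5000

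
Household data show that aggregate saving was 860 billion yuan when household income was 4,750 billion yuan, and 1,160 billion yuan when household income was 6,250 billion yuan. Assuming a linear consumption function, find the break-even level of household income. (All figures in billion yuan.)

Y = 450

MPS = ΔS/ΔY = (1160 − 860)/(6250 − 4750) = 300/1500 = 0.2
MPC = 1 − MPS = 0.8
From S(4750) = 860: −a + 0.2(4750) = 860, so a = 950 − 860 = 90
Break-even (S = 0): Y = a/MPS = 90/0.2 = 450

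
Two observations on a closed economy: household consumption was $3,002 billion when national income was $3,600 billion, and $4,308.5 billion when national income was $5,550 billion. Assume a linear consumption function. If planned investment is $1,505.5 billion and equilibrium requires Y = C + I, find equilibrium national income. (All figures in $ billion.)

Y = 6350

MPC = (4308.5 − 3002)/(5550 − 3600) = 1306.5/1950 = 0.67
a = 3002 − 0.67(3600) = 590
Equilibrium: Y = 590 + 0.67Y + 1505.5
0.33Y = 2095.5, so Y = 2095.5/0.33 = 6350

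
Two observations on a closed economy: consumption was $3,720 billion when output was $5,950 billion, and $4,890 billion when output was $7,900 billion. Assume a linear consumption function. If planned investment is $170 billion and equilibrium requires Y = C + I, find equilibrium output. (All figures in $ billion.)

MPC = (4890 − 3720)/(7900 − 5950) = 1170/1950 = 0.6
a = 3720 − 0.6(5950) = 150
Equilibrium: Y = 150 + 0.6Y + 170
0.4Y = 320, so Y = 320/0.4 = 800

Y = 800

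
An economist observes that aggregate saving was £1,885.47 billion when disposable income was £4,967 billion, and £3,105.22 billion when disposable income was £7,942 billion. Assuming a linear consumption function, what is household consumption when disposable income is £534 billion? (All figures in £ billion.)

MPS = ΔS/ΔY = (3105.22 − 1885.47)/(7942 − 4967) = 1219.75/2975 = 0.41
MPC = 1 − MPS = 0.59
Autonomous saving = 1885.47 − 0.41(4967) = -151, so a = 151
C = 151 + 0.59(534) = 151 + 315.06 = 466.06

C = 466.06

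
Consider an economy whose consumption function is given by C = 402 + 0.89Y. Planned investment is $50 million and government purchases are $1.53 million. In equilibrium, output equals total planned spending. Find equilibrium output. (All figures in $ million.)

Y = 4123

Y = C + I + G = 402 + 0.89Y + 50 + 1.53
Y − 0.89Y = 453.53
0.11Y = 453.53, so Y = 453.53/0.11 = 4123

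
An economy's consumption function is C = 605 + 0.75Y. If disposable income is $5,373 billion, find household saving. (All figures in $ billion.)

C = 605 + 0.75(5373) = 605 + 4029.75 = 4634.75
S = Y − C = 5373 − 4634.75 = 738.25

S = 738.25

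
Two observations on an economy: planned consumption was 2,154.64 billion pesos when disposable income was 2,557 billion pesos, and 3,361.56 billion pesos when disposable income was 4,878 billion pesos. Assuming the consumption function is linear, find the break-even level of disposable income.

MPC = (3361.56 − 2154.64)/(4878 − 2557) = 1206.92/2321 = 0.52
a = 2154.64 − 0.52(2557) = 2154.64 − 1329.64 = 825
Break-even: Y = a/(1−MPC) = 825/0.48 = 1718.75

Y = 1718.75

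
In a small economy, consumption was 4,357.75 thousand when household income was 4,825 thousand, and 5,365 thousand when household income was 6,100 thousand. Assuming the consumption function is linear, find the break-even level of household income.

MPC = (5365 − 4357.75)/(6100 − 4825) = 1007.25/1275 = 0.79
a = 4357.75 − 0.79(4825) = 4357.75 − 3811.75 = 546
Break-even: Y = a/(1−MPC) = 546/0.21 = 2600

Y = 2600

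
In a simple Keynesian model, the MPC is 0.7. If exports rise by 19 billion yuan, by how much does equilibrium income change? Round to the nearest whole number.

The multiplier is 1/(1 − MPC) = 1/0.3.
ΔY = 19/0.3 = 63.33 ≈ 63

ΔY ≈ 63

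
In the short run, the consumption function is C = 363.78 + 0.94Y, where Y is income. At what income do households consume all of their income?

Y = 6063

At break-even, C = Y: 363.78 + 0.94Y = Y
0.06Y = 363.78, so Y = 363.78/0.06 = 6063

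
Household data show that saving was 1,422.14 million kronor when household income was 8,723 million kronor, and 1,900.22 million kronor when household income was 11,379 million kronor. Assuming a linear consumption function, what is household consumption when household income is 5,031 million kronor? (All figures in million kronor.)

C = 4273.42

MPS = ΔS/ΔY = (1900.22 − 1422.14)/(11379 − 8723) = 478.08/2656 = 0.18
MPC = 1 − MPS = 0.82
Autonomous saving = 1422.14 − 0.18(8723) = -148, so a = 148
C = 148 + 0.82(5031) = 148 + 4125.42 = 4273.42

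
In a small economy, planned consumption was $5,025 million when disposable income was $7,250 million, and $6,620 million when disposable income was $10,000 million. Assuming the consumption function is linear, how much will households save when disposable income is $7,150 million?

S = 2183

MPC = (6620 − 5025)/(10000 − 7250) = 1595/2750 = 0.58
a = 5025 − 0.58(7250) = 5025 − 4205 = 820
C = 820 + 0.58(7150) = 4967
S = 7150 − 4967 = 2183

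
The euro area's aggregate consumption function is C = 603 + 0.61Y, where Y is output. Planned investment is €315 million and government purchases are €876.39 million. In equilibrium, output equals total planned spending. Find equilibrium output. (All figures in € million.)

Y = C + I + G = 603 + 0.61Y + 315 + 876.39
Y − 0.61Y = 1794.39
0.39Y = 1794.39, so Y = 1794.39/0.39 = 4601

Y = 4601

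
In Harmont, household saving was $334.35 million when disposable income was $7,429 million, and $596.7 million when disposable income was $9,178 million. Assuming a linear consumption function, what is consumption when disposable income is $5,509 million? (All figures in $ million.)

MPS = ΔS/ΔY = (596.7 − 334.35)/(9178 − 7429) = 262.35/1749 = 0.15
MPC = 1 − MPS = 0.85
Autonomous saving = 334.35 − 0.15(7429) = -780, so a = 780
C = 780 + 0.85(5509) = 780 + 4682.65 = 5462.65

C = 5462.65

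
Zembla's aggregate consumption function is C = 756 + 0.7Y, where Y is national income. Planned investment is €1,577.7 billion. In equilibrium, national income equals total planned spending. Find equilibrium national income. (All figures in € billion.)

Y = C + I = 756 + 0.7Y + 1577.7
Y − 0.7Y = 2333.7
0.3Y = 2333.7, so Y = 2333.7/0.3 = 7779

Y = 7779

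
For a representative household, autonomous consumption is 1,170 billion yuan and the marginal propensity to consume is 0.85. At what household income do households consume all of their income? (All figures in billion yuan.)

Y = 7800

At break-even, C = Y: 1170 + 0.85Y = Y
0.15Y = 1170, so Y = 1170/0.15 = 7800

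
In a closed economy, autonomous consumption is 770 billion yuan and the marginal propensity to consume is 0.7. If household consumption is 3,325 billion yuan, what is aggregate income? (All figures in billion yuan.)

770 + 0.7Y = 3325
0.7Y = 2555, so Y = 2555/0.7 = 3650

Y = 3650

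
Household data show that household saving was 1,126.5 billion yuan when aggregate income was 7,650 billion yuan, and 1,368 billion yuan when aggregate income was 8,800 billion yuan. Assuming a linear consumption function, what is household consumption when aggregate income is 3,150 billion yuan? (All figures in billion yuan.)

MPS = ΔS/ΔY = (1368 − 1126.5)/(8800 − 7650) = 241.5/1150 = 0.21
MPC = 1 − MPS = 0.79
Autonomous saving = 1126.5 − 0.21(7650) = -480, so a = 480
C = 480 + 0.79(3150) = 480 + 2488.5 = 2968.5

C = 2968.5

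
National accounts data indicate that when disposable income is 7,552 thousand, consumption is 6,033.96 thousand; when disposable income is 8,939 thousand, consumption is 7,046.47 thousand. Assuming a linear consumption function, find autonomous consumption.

a = 521

MPC = ΔC/ΔY = (7046.47 − 6033.96)/(8939 − 7552) = 1012.51/1387 = 0.73
a = C − MPC·Y = 6033.96 − 0.73(7552) = 6033.96 − 5512.96 = 521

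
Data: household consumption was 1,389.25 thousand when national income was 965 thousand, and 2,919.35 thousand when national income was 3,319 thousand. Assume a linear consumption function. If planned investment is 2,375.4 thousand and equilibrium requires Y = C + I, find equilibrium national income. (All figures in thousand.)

Y = 8964

MPC = (2919.35 − 1389.25)/(3319 − 965) = 1530.1/2354 = 0.65
a = 1389.25 − 0.65(965) = 762
Equilibrium: Y = 762 + 0.65Y + 2375.4
0.35Y = 3137.4, so Y = 3137.4/0.35 = 8964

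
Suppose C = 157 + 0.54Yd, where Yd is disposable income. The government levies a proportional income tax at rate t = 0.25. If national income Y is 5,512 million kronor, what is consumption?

C = 2389.36

Yd = (1 − 0.25)(5512) = 0.75(5512) = 4134
C = 157 + 0.54(4134) = 157 + 2232.36 = 2389.36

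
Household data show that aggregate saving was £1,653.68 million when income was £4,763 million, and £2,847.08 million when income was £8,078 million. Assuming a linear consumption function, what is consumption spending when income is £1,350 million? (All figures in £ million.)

C = 925

MPS = ΔS/ΔY = (2847.08 − 1653.68)/(8078 − 4763) = 1193.4/3315 = 0.36
MPC = 1 − MPS = 0.64
Autonomous saving = 1653.68 − 0.36(4763) = -61, so a = 61
C = 61 + 0.64(1350) = 61 + 864 = 925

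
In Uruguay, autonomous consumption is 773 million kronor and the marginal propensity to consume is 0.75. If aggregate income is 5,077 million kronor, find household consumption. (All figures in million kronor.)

C = 4580.75

C = 773 + 0.75(5077) = 773 + 3807.75 = 4580.75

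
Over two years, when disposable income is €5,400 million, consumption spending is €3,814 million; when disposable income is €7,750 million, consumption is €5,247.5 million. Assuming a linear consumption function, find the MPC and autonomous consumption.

MPC = 0.61; a = 520

MPC = ΔC/ΔY = (5247.5 − 3814)/(7750 − 5400) = 1433.5/2350 = 0.61
a = C − MPC·Y = 3814 − 0.61(5400) = 3814 − 3294 = 520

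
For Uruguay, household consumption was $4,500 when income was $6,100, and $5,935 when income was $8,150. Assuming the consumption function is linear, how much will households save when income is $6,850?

MPC = (5935 − 4500)/(8150 − 6100) = 1435/2050 = 0.7
a = 4500 − 0.7(6100) = 4500 − 4270 = 230
C = 230 + 0.7(6850) = 5025
S = 6850 − 5025 = 1825

S = 1825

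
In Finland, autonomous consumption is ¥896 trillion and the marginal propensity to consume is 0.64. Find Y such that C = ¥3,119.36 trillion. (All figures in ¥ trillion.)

896 + 0.64Y = 3119.36
0.64Y = 2223.36, so Y = 2223.36/0.64 = 3474

Y = 3474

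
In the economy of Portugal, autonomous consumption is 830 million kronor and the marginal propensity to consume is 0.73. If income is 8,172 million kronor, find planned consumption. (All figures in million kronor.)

C = 6795.56

C = 830 + 0.73(8172) = 830 + 5965.56 = 6795.56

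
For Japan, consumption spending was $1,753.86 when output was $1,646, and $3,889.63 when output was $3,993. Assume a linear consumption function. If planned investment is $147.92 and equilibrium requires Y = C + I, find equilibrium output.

Y = 4488

MPC = (3889.63 − 1753.86)/(3993 − 1646) = 2135.77/2347 = 0.91
a = 1753.86 − 0.91(1646) = 256
Equilibrium: Y = 256 + 0.91Y + 147.92
0.09Y = 403.92, so Y = 403.92/0.09 = 4488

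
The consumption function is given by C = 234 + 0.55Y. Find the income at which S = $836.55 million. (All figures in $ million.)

S = Y − C = -234 + 0.45Y
-234 + 0.45Y = 836.55, so 0.45Y = 1070.55 and Y = 2379

Y = 2379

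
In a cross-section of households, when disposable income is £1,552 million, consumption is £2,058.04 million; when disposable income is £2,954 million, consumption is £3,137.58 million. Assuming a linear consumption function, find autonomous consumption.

MPC = ΔC/ΔY = (3137.58 − 2058.04)/(2954 − 1552) = 1079.54/1402 = 0.77
a = C − MPC·Y = 2058.04 − 0.77(1552) = 2058.04 − 1195.04 = 863

a = 863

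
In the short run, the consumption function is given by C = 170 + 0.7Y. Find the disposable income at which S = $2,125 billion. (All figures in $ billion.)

S = Y − C = -170 + 0.3Y
-170 + 0.3Y = 2125, so 0.3Y = 2295 and Y = 7650

Y = 7650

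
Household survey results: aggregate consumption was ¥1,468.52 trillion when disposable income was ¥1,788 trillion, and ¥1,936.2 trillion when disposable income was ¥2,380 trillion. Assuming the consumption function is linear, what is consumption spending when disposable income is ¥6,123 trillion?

C = 4893.17

MPC = (1936.2 − 1468.52)/(2380 − 1788) = 467.68/592 = 0.79
a = 1468.52 − 0.79(1788) = 1468.52 − 1412.52 = 56
C = 56 + 0.79(6123) = 56 + 4837.17 = 4893.17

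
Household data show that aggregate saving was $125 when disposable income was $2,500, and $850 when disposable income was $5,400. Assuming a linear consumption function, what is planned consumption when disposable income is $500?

MPS = ΔS/ΔY = (850 − 125)/(5400 − 2500) = 725/2900 = 0.25
MPC = 1 − MPS = 0.75
Autonomous saving = 125 − 0.25(2500) = -500, so a = 500
C = 500 + 0.75(500) = 500 + 375 = 875

C = 875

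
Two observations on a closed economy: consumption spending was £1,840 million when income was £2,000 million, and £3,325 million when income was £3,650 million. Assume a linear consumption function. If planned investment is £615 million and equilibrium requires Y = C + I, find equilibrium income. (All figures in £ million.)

MPC = (3325 − 1840)/(3650 − 2000) = 1485/1650 = 0.9
a = 1840 − 0.9(2000) = 40
Equilibrium: Y = 40 + 0.9Y + 615
0.1Y = 655, so Y = 655/0.1 = 6550

Y = 6550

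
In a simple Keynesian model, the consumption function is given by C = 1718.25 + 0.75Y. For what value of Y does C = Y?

Y = 6873

At break-even, C = Y: 1718.25 + 0.75Y = Y
0.25Y = 1718.25, so Y = 1718.25/0.25 = 6873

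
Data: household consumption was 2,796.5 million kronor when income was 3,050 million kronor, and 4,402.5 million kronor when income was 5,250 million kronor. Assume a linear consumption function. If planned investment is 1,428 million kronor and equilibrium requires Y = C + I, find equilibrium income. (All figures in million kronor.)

MPC = (4402.5 − 2796.5)/(5250 − 3050) = 1606/2200 = 0.73
a = 2796.5 − 0.73(3050) = 570
Equilibrium: Y = 570 + 0.73Y + 1428
0.27Y = 1998, so Y = 1998/0.27 = 7400

Y = 7400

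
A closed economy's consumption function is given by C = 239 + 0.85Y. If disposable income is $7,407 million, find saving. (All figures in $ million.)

C = 239 + 0.85(7407) = 239 + 6295.95 = 6534.95
S = Y − C = 7407 − 6534.95 = 872.05

S = 872.05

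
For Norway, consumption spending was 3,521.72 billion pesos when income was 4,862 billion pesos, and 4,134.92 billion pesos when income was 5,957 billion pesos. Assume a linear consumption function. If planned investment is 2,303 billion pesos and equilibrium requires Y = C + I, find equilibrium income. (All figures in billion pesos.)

Y = 7050

MPC = (4134.92 − 3521.72)/(5957 − 4862) = 613.2/1095 = 0.56
a = 3521.72 − 0.56(4862) = 799
Equilibrium: Y = 799 + 0.56Y + 2303
0.44Y = 3102, so Y = 3102/0.44 = 7050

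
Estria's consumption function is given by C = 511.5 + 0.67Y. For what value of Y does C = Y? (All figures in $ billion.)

At break-even, C = Y: 511.5 + 0.67Y = Y
0.33Y = 511.5, so Y = 511.5/0.33 = 1550

Y = 1550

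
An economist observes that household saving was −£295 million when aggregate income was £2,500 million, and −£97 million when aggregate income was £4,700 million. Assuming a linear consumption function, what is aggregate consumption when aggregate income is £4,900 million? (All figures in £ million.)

MPS = ΔS/ΔY = (-97 − (-295))/(4700 − 2500) = 198/2200 = 0.09
MPC = 1 − MPS = 0.91
Autonomous saving = -295 − 0.09(2500) = -520, so a = 520
C = 520 + 0.91(4900) = 520 + 4459 = 4979

C = 4979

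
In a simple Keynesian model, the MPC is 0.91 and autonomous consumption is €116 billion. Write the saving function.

S = Y − C = Y − (116 + 0.91Y) = -116 + (1 − 0.91)Y

S = -116 + 0.09Y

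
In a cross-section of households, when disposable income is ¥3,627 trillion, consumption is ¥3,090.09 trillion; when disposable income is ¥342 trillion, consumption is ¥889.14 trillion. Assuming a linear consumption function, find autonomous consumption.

MPC = ΔC/ΔY = (3090.09 − 889.14)/(3627 − 342) = 2200.95/3285 = 0.67
a = C − MPC·Y = 889.14 − 0.67(342) = 889.14 − 229.14 = 660

a = 660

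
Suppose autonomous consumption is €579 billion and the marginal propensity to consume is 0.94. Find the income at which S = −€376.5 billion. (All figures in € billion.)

Y = 3375

S = Y − C = -579 + 0.06Y
-579 + 0.06Y = -376.5, so 0.06Y = 202.5 and Y = 3375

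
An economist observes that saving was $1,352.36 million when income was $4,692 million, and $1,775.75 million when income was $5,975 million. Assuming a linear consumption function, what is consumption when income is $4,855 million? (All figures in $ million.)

MPS = ΔS/ΔY = (1775.75 − 1352.36)/(5975 − 4692) = 423.39/1283 = 0.33
MPC = 1 − MPS = 0.67
Autonomous saving = 1352.36 − 0.33(4692) = -196, so a = 196
C = 196 + 0.67(4855) = 196 + 3252.85 = 3448.85

C = 3448.85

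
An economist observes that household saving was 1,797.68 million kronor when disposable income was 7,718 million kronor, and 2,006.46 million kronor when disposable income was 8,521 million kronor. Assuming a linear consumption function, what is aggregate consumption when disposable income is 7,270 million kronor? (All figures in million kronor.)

C = 5588.8

MPS = ΔS/ΔY = (2006.46 − 1797.68)/(8521 − 7718) = 208.78/803 = 0.26
MPC = 1 − MPS = 0.74
Autonomous saving = 1797.68 − 0.26(7718) = -209, so a = 209
C = 209 + 0.74(7270) = 209 + 5379.8 = 5588.8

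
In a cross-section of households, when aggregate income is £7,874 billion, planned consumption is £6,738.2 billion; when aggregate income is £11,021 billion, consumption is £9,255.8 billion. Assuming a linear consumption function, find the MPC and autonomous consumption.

MPC = ΔC/ΔY = (9255.8 − 6738.2)/(11021 − 7874) = 2517.6/3147 = 0.8
a = C − MPC·Y = 6738.2 − 0.8(7874) = 6738.2 − 6299.2 = 439

MPC = 0.8; a = 439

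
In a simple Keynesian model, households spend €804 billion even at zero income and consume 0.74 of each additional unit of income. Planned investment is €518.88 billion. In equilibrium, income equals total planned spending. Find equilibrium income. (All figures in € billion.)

Y = C + I = 804 + 0.74Y + 518.88
Y − 0.74Y = 1322.88
0.26Y = 1322.88, so Y = 1322.88/0.26 = 5088

Y = 5088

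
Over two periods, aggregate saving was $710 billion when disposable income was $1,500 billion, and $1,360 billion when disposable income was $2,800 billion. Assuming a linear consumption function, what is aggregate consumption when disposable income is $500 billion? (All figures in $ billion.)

C = 290

MPS = ΔS/ΔY = (1360 − 710)/(2800 − 1500) = 650/1300 = 0.5
MPC = 1 − MPS = 0.5
Autonomous saving = 710 − 0.5(1500) = -40, so a = 40
C = 40 + 0.5(500) = 40 + 250 = 290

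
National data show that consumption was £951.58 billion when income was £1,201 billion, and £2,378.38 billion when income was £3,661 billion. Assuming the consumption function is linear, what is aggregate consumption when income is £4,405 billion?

C = 2809.9

MPC = (2378.38 − 951.58)/(3661 − 1201) = 1426.8/2460 = 0.58
a = 951.58 − 0.58(1201) = 951.58 − 696.58 = 255
C = 255 + 0.58(4405) = 255 + 2554.9 = 2809.9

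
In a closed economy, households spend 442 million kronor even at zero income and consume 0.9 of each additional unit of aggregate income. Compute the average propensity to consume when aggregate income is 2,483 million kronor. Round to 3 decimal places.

C = 442 + 0.9(2483) = 2676.7
APC = C/Y = 2676.7/2483 = 1.078

APC = 1.078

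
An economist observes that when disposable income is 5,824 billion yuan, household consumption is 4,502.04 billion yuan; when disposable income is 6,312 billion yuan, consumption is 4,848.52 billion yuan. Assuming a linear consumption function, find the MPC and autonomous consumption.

MPC = ΔC/ΔY = (4848.52 − 4502.04)/(6312 − 5824) = 346.48/488 = 0.71
a = C − MPC·Y = 4502.04 − 0.71(5824) = 4502.04 − 4135.04 = 367

MPC = 0.71; a = 367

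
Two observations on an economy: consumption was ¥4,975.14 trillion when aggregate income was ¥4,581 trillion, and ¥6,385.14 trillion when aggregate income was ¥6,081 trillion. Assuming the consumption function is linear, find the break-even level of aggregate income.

Y = 11150

MPC = (6385.14 − 4975.14)/(6081 − 4581) = 1410/1500 = 0.94
a = 4975.14 − 0.94(4581) = 4975.14 − 4306.14 = 669
Break-even: Y = a/(1−MPC) = 669/0.06 = 11150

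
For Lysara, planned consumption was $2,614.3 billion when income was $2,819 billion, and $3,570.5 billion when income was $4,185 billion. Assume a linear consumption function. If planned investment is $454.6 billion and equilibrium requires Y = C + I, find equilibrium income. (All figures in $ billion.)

Y = 3652

MPC = (3570.5 − 2614.3)/(4185 − 2819) = 956.2/1366 = 0.7
a = 2614.3 − 0.7(2819) = 641
Equilibrium: Y = 641 + 0.7Y + 454.6
0.3Y = 1095.6, so Y = 1095.6/0.3 = 3652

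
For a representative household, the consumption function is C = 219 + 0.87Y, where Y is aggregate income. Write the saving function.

S = -219 + 0.13Y

S = Y − C = Y − (219 + 0.87Y) = -219 + (1 − 0.87)Y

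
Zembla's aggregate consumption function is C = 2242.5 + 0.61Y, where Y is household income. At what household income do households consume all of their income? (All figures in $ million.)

Y = 5750

At break-even, C = Y: 2242.5 + 0.61Y = Y
0.39Y = 2242.5, so Y = 2242.5/0.39 = 5750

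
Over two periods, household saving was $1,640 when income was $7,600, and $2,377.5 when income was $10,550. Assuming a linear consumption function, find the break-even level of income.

Y = 1040

MPS = ΔS/ΔY = (2377.5 − 1640)/(10550 − 7600) = 737.5/2950 = 0.25
MPC = 1 − MPS = 0.75
From S(7600) = 1640: −a + 0.25(7600) = 1640, so a = 1900 − 1640 = 260
Break-even (S = 0): Y = a/MPS = 260/0.25 = 1040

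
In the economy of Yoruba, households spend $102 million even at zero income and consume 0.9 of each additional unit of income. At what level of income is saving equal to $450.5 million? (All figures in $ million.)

Y = 5525

S = Y − C = -102 + 0.1Y
-102 + 0.1Y = 450.5, so 0.1Y = 552.5 and Y = 5525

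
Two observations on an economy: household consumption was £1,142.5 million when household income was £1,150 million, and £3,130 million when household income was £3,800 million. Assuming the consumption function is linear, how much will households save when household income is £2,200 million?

MPC = (3130 − 1142.5)/(3800 − 1150) = 1987.5/2650 = 0.75
a = 1142.5 − 0.75(1150) = 1142.5 − 862.5 = 280
C = 280 + 0.75(2200) = 1930
S = 2200 − 1930 = 270

S = 270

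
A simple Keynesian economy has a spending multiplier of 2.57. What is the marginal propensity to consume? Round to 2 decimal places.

MPC = 0.61

k = 1/(1 − MPC), so 1 − MPC = 1/k = 1/2.57 = 0.3891
MPC = 1 − 0.3891 = 0.61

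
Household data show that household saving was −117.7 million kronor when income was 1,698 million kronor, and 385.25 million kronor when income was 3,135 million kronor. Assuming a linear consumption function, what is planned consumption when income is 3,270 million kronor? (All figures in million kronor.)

MPS = ΔS/ΔY = (385.25 − (-117.7))/(3135 − 1698) = 502.95/1437 = 0.35
MPC = 1 − MPS = 0.65
Autonomous saving = -117.7 − 0.35(1698) = -712, so a = 712
C = 712 + 0.65(3270) = 712 + 2125.5 = 2837.5

C = 2837.5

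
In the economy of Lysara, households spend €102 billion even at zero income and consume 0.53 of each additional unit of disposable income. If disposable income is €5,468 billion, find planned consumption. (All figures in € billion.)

C = 3000.04

C = 102 + 0.53(5468) = 102 + 2898.04 = 3000.04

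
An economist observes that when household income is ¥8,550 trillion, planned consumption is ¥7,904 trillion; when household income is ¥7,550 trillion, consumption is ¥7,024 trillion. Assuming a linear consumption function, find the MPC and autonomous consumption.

MPC = ΔC/ΔY = (7904 − 7024)/(8550 − 7550) = 880/1000 = 0.88
a = C − MPC·Y = 7024 − 0.88(7550) = 7024 − 6644 = 380

MPC = 0.88; a = 380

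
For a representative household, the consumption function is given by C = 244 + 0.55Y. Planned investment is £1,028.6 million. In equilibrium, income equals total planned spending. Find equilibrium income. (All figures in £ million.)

Y = 2828

Y = C + I = 244 + 0.55Y + 1028.6
Y − 0.55Y = 1272.6
0.45Y = 1272.6, so Y = 1272.6/0.45 = 2828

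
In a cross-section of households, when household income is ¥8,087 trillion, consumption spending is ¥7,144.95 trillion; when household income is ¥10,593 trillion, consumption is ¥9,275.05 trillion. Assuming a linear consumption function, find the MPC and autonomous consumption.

MPC = 0.85; a = 271

MPC = ΔC/ΔY = (9275.05 − 7144.95)/(10593 − 8087) = 2130.1/2506 = 0.85
a = C − MPC·Y = 7144.95 − 0.85(8087) = 7144.95 − 6873.95 = 271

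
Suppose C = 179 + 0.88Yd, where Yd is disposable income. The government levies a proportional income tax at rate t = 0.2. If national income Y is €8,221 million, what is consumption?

Yd = (1 − 0.2)(8221) = 0.8(8221) = 6576.8
C = 179 + 0.88(6576.8) = 179 + 5787.584 = 5966.584

C = 5966.584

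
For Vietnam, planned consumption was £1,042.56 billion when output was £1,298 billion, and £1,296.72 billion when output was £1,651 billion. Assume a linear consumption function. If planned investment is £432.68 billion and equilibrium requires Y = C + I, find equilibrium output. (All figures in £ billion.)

Y = 1931

MPC = (1296.72 − 1042.56)/(1651 − 1298) = 254.16/353 = 0.72
a = 1042.56 − 0.72(1298) = 108
Equilibrium: Y = 108 + 0.72Y + 432.68
0.28Y = 540.68, so Y = 540.68/0.28 = 1931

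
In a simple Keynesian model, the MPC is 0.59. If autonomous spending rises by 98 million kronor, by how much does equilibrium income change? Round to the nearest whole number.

The multiplier is 1/(1 − MPC) = 1/0.41.
ΔY = 98/0.41 = 239.02 ≈ 239

ΔY ≈ 239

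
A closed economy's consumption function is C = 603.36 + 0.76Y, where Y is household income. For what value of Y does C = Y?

Y = 2514

At break-even, C = Y: 603.36 + 0.76Y = Y
0.24Y = 603.36, so Y = 603.36/0.24 = 2514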